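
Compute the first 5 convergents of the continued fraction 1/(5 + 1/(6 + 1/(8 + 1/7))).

Using the convergent recurrence p_i = a_i*p_{i-1} + p_{i-2}, q_i = a_i*q_{i-1} + q_{i-2} with p_{-2}=0, p_{-1}=1, q_{-2}=1, q_{-1}=0:
  i=0: a_0=0, p_0 = 0*1 + 0 = 0, q_0 = 0*0 + 1 = 1.
  i=1: a_1=5, p_1 = 5*0 + 1 = 1, q_1 = 5*1 + 0 = 5.
  i=2: a_2=6, p_2 = 6*1 + 0 = 6, q_2 = 6*5 + 1 = 31.
  i=3: a_3=8, p_3 = 8*6 + 1 = 49, q_3 = 8*31 + 5 = 253.
  i=4: a_4=7, p_4 = 7*49 + 6 = 349, q_4 = 7*253 + 31 = 1802.

0/1, 1/5, 6/31, 49/253, 349/1802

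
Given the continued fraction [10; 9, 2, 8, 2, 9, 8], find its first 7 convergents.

Using the convergent recurrence p_i = a_i*p_{i-1} + p_{i-2}, q_i = a_i*q_{i-1} + q_{i-2} with p_{-2}=0, p_{-1}=1, q_{-2}=1, q_{-1}=0:
  i=0: a_0=10, p_0 = 10*1 + 0 = 10, q_0 = 10*0 + 1 = 1.
  i=1: a_1=9, p_1 = 9*10 + 1 = 91, q_1 = 9*1 + 0 = 9.
  i=2: a_2=2, p_2 = 2*91 + 10 = 192, q_2 = 2*9 + 1 = 19.
  i=3: a_3=8, p_3 = 8*192 + 91 = 1627, q_3 = 8*19 + 9 = 161.
  i=4: a_4=2, p_4 = 2*1627 + 192 = 3446, q_4 = 2*161 + 19 = 341.
  i=5: a_5=9, p_5 = 9*3446 + 1627 = 32641, q_5 = 9*341 + 161 = 3230.
  i=6: a_6=8, p_6 = 8*32641 + 3446 = 264574, q_6 = 8*3230 + 341 = 26181.

10/1, 91/9, 192/19, 1627/161, 3446/341, 32641/3230, 264574/26181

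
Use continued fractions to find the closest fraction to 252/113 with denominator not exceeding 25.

29/13

Expand x = 252/113 as a continued fraction with the Euclidean algorithm:
  252 = 2*113 + 26, so a_0 = 2.
  113 = 4*26 + 9, so a_1 = 4.
  26 = 2*9 + 8, so a_2 = 2.
  9 = 1*8 + 1, so a_3 = 1.
  8 = 8*1 + 0, so a_4 = 8.
so x = [2; 4, 2, 1, 8].
Convergents (p_i = a_i*p_{i-1} + p_{i-2}, q_i = a_i*q_{i-1} + q_{i-2} with p_{-2}=0, p_{-1}=1, q_{-2}=1, q_{-1}=0), until the denominator exceeds 25:
  i=0: a_0=2, p_0 = 2*1 + 0 = 2, q_0 = 2*0 + 1 = 1.
  i=1: a_1=4, p_1 = 4*2 + 1 = 9, q_1 = 4*1 + 0 = 4.
  i=2: a_2=2, p_2 = 2*9 + 2 = 20, q_2 = 2*4 + 1 = 9.
  i=3: a_3=1, p_3 = 1*20 + 9 = 29, q_3 = 1*9 + 4 = 13.
  i=4: a_4=8, p_4 = 8*29 + 20 = 252, q_4 = 8*13 + 9 = 113.
q_4 = 113 > 25, so the last convergent with denominator <= 25 is p_3/q_3 = 29/13.
The closest fraction with denominator <= 25 is either p_3/q_3 or the intermediate fraction (k*p_3 + p_2)/(k*q_3 + q_2) with the largest k >= 1 whose denominator stays <= 25; these approach x as k grows, and every other convergent or intermediate fraction in range is farther away.
Largest k: floor((25 - q_2)/q_3) = floor((25 - 9)/13) = 1.
That gives (1*29 + 20)/(1*13 + 9) = 49/22.
Compare the errors: |x - 29/13| = |252*13 - 29*113|/(113*13) = 1/1469, and |x - 49/22| = |252*22 - 49*113|/(113*22) = 7/2486.
Cross-multiplying, 1*2486 = 2486 < 10283 = 7*1469, so 1/1469 is smaller: the convergent 29/13 is closer to x than 49/22.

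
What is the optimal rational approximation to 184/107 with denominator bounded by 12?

Expand x = 184/107 as a continued fraction with the Euclidean algorithm:
  184 = 1*107 + 77, so a_0 = 1.
  107 = 1*77 + 30, so a_1 = 1.
  77 = 2*30 + 17, so a_2 = 2.
  30 = 1*17 + 13, so a_3 = 1.
  17 = 1*13 + 4, so a_4 = 1.
  13 = 3*4 + 1, so a_5 = 3.
  4 = 4*1 + 0, so a_6 = 4.
so x = [1; 1, 2, 1, 1, 3, 4].
Convergents (p_i = a_i*p_{i-1} + p_{i-2}, q_i = a_i*q_{i-1} + q_{i-2} with p_{-2}=0, p_{-1}=1, q_{-2}=1, q_{-1}=0), until the denominator exceeds 12:
  i=0: a_0=1, p_0 = 1*1 + 0 = 1, q_0 = 1*0 + 1 = 1.
  i=1: a_1=1, p_1 = 1*1 + 1 = 2, q_1 = 1*1 + 0 = 1.
  i=2: a_2=2, p_2 = 2*2 + 1 = 5, q_2 = 2*1 + 1 = 3.
  i=3: a_3=1, p_3 = 1*5 + 2 = 7, q_3 = 1*3 + 1 = 4.
  i=4: a_4=1, p_4 = 1*7 + 5 = 12, q_4 = 1*4 + 3 = 7.
  i=5: a_5=3, p_5 = 3*12 + 7 = 43, q_5 = 3*7 + 4 = 25.
q_5 = 25 > 12, so the last convergent with denominator <= 12 is p_4/q_4 = 12/7.
The closest fraction with denominator <= 12 is either p_4/q_4 or the intermediate fraction (k*p_4 + p_3)/(k*q_4 + q_3) with the largest k >= 1 whose denominator stays <= 12; these approach x as k grows, and every other convergent or intermediate fraction in range is farther away.
Largest k: floor((12 - q_3)/q_4) = floor((12 - 4)/7) = 1.
That gives (1*12 + 7)/(1*7 + 4) = 19/11.
Compare the errors: |x - 12/7| = |184*7 - 12*107|/(107*7) = 4/749, and |x - 19/11| = |184*11 - 19*107|/(107*11) = 9/1177.
Cross-multiplying, 4*1177 = 4708 < 6741 = 9*749, so 4/749 is smaller: the convergent 12/7 is closer to x than 19/11.

12/7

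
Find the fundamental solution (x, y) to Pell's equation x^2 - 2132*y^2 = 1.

(x, y) = (74859849, 1621270)

First expand sqrt(2132) as a continued fraction. With x_i = (sqrt(2132) + m_i)/d_i and (m_0, d_0) = (0, 1): a_0 = floor(sqrt(2132)) = 46, since 46^2 = 2116 <= 2132 < 2209 = 47^2.
Iterate m_{i+1} = d_i*a_i - m_i, d_{i+1} = (2132 - m_{i+1}^2)/d_i, a_{i+1} = floor((a_0 + m_{i+1})/d_{i+1}):
  m_1 = 1*46 - 0 = 46, d_1 = (2132 - 46^2)/1 = 16/1 = 16, a_1 = floor((46 + 46)/16) = 5.
  m_2 = 16*5 - 46 = 34, d_2 = (2132 - 34^2)/16 = 976/16 = 61, a_2 = floor((46 + 34)/61) = 1.
  m_3 = 61*1 - 34 = 27, d_3 = (2132 - 27^2)/61 = 1403/61 = 23, a_3 = floor((46 + 27)/23) = 3.
  m_4 = 23*3 - 27 = 42, d_4 = (2132 - 42^2)/23 = 368/23 = 16, a_4 = floor((46 + 42)/16) = 5.
  m_5 = 16*5 - 42 = 38, d_5 = (2132 - 38^2)/16 = 688/16 = 43, a_5 = floor((46 + 38)/43) = 1.
  m_6 = 43*1 - 38 = 5, d_6 = (2132 - 5^2)/43 = 2107/43 = 49, a_6 = floor((46 + 5)/49) = 1.
  m_7 = 49*1 - 5 = 44, d_7 = (2132 - 44^2)/49 = 196/49 = 4, a_7 = floor((46 + 44)/4) = 22.
  m_8 = 4*22 - 44 = 44, d_8 = (2132 - 44^2)/4 = 196/4 = 49, a_8 = floor((46 + 44)/49) = 1.
  m_9 = 49*1 - 44 = 5, d_9 = (2132 - 5^2)/49 = 2107/49 = 43, a_9 = floor((46 + 5)/43) = 1.
  m_10 = 43*1 - 5 = 38, d_10 = (2132 - 38^2)/43 = 688/43 = 16, a_10 = floor((46 + 38)/16) = 5.
  m_11 = 16*5 - 38 = 42, d_11 = (2132 - 42^2)/16 = 368/16 = 23, a_11 = floor((46 + 42)/23) = 3.
  m_12 = 23*3 - 42 = 27, d_12 = (2132 - 27^2)/23 = 1403/23 = 61, a_12 = floor((46 + 27)/61) = 1.
  m_13 = 61*1 - 27 = 34, d_13 = (2132 - 34^2)/61 = 976/61 = 16, a_13 = floor((46 + 34)/16) = 5.
  m_14 = 16*5 - 34 = 46, d_14 = (2132 - 46^2)/16 = 16/16 = 1, a_14 = floor((46 + 46)/1) = 92.
  m_15 = 1*92 - 46 = 46, d_15 = (2132 - 46^2)/1 = 16/1 = 16: (m_15, d_15) = (m_1, d_1) = (46, 16), so from here the quotients repeat a_1, ..., a_14; the period length is 14.
So sqrt(2132) = [46; (5, 1, 3, 5, 1, 1, 22, 1, 1, 5, 3, 1, 5, 92)] with period length k = 14.
k is even, so the fundamental solution of x^2 - 2132y^2 = 1 is (p_{k-1}, q_{k-1}) = (p_13, q_13); compute convergents through index 13.
Convergents (p_i = a_i*p_{i-1} + p_{i-2}, q_i = a_i*q_{i-1} + q_{i-2} with p_{-2}=0, p_{-1}=1, q_{-2}=1, q_{-1}=0):
  i=0: a_0=46, p_0 = 46*1 + 0 = 46, q_0 = 46*0 + 1 = 1.
  i=1: a_1=5, p_1 = 5*46 + 1 = 231, q_1 = 5*1 + 0 = 5.
  i=2: a_2=1, p_2 = 1*231 + 46 = 277, q_2 = 1*5 + 1 = 6.
  i=3: a_3=3, p_3 = 3*277 + 231 = 1062, q_3 = 3*6 + 5 = 23.
  i=4: a_4=5, p_4 = 5*1062 + 277 = 5587, q_4 = 5*23 + 6 = 121.
  i=5: a_5=1, p_5 = 1*5587 + 1062 = 6649, q_5 = 1*121 + 23 = 144.
  i=6: a_6=1, p_6 = 1*6649 + 5587 = 12236, q_6 = 1*144 + 121 = 265.
  i=7: a_7=22, p_7 = 22*12236 + 6649 = 275841, q_7 = 22*265 + 144 = 5974.
  i=8: a_8=1, p_8 = 1*275841 + 12236 = 288077, q_8 = 1*5974 + 265 = 6239.
  i=9: a_9=1, p_9 = 1*288077 + 275841 = 563918, q_9 = 1*6239 + 5974 = 12213.
  i=10: a_10=5, p_10 = 5*563918 + 288077 = 3107667, q_10 = 5*12213 + 6239 = 67304.
  i=11: a_11=3, p_11 = 3*3107667 + 563918 = 9886919, q_11 = 3*67304 + 12213 = 214125.
  i=12: a_12=1, p_12 = 1*9886919 + 3107667 = 12994586, q_12 = 1*214125 + 67304 = 281429.
  i=13: a_13=5, p_13 = 5*12994586 + 9886919 = 74859849, q_13 = 5*281429 + 214125 = 1621270.
Check: 74859849^2 - 2132*1621270^2 = 5603996992302801 - 5603996992302800 = 1, so (x, y) = (74859849, 1621270) solves the equation, and by the theorem it is the least positive solution.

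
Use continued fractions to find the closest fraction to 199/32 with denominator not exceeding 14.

56/9

Expand x = 199/32 as a continued fraction with the Euclidean algorithm:
  199 = 6*32 + 7, so a_0 = 6.
  32 = 4*7 + 4, so a_1 = 4.
  7 = 1*4 + 3, so a_2 = 1.
  4 = 1*3 + 1, so a_3 = 1.
  3 = 3*1 + 0, so a_4 = 3.
so x = [6; 4, 1, 1, 3].
Convergents (p_i = a_i*p_{i-1} + p_{i-2}, q_i = a_i*q_{i-1} + q_{i-2} with p_{-2}=0, p_{-1}=1, q_{-2}=1, q_{-1}=0), until the denominator exceeds 14:
  i=0: a_0=6, p_0 = 6*1 + 0 = 6, q_0 = 6*0 + 1 = 1.
  i=1: a_1=4, p_1 = 4*6 + 1 = 25, q_1 = 4*1 + 0 = 4.
  i=2: a_2=1, p_2 = 1*25 + 6 = 31, q_2 = 1*4 + 1 = 5.
  i=3: a_3=1, p_3 = 1*31 + 25 = 56, q_3 = 1*5 + 4 = 9.
  i=4: a_4=3, p_4 = 3*56 + 31 = 199, q_4 = 3*9 + 5 = 32.
q_4 = 32 > 14, so the last convergent with denominator <= 14 is p_3/q_3 = 56/9.
The closest fraction with denominator <= 14 is either p_3/q_3 or the intermediate fraction (k*p_3 + p_2)/(k*q_3 + q_2) with the largest k >= 1 whose denominator stays <= 14; these approach x as k grows, and every other convergent or intermediate fraction in range is farther away.
Largest k: floor((14 - q_2)/q_3) = floor((14 - 5)/9) = 1.
That gives (1*56 + 31)/(1*9 + 5) = 87/14.
Compare the errors: |x - 56/9| = |199*9 - 56*32|/(32*9) = 1/288, and |x - 87/14| = |199*14 - 87*32|/(32*14) = 2/448.
Cross-multiplying, 1*448 = 448 < 576 = 2*288, so 1/288 is smaller: the convergent 56/9 is closer to x than 87/14.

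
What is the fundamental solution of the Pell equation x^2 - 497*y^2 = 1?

(x, y) = (1201887, 53912)

First expand sqrt(497) as a continued fraction. With x_i = (sqrt(497) + m_i)/d_i and (m_0, d_0) = (0, 1): a_0 = floor(sqrt(497)) = 22, since 22^2 = 484 <= 497 < 529 = 23^2.
Iterate m_{i+1} = d_i*a_i - m_i, d_{i+1} = (497 - m_{i+1}^2)/d_i, a_{i+1} = floor((a_0 + m_{i+1})/d_{i+1}):
  m_1 = 1*22 - 0 = 22, d_1 = (497 - 22^2)/1 = 13/1 = 13, a_1 = floor((22 + 22)/13) = 3.
  m_2 = 13*3 - 22 = 17, d_2 = (497 - 17^2)/13 = 208/13 = 16, a_2 = floor((22 + 17)/16) = 2.
  m_3 = 16*2 - 17 = 15, d_3 = (497 - 15^2)/16 = 272/16 = 17, a_3 = floor((22 + 15)/17) = 2.
  m_4 = 17*2 - 15 = 19, d_4 = (497 - 19^2)/17 = 136/17 = 8, a_4 = floor((22 + 19)/8) = 5.
  m_5 = 8*5 - 19 = 21, d_5 = (497 - 21^2)/8 = 56/8 = 7, a_5 = floor((22 + 21)/7) = 6.
  m_6 = 7*6 - 21 = 21, d_6 = (497 - 21^2)/7 = 56/7 = 8, a_6 = floor((22 + 21)/8) = 5.
  m_7 = 8*5 - 21 = 19, d_7 = (497 - 19^2)/8 = 136/8 = 17, a_7 = floor((22 + 19)/17) = 2.
  m_8 = 17*2 - 19 = 15, d_8 = (497 - 15^2)/17 = 272/17 = 16, a_8 = floor((22 + 15)/16) = 2.
  m_9 = 16*2 - 15 = 17, d_9 = (497 - 17^2)/16 = 208/16 = 13, a_9 = floor((22 + 17)/13) = 3.
  m_10 = 13*3 - 17 = 22, d_10 = (497 - 22^2)/13 = 13/13 = 1, a_10 = floor((22 + 22)/1) = 44.
  m_11 = 1*44 - 22 = 22, d_11 = (497 - 22^2)/1 = 13/1 = 13: (m_11, d_11) = (m_1, d_1) = (22, 13), so from here the quotients repeat a_1, ..., a_10; the period length is 10.
So sqrt(497) = [22; (3, 2, 2, 5, 6, 5, 2, 2, 3, 44)] with period length k = 10.
k is even, so the fundamental solution of x^2 - 497y^2 = 1 is (p_{k-1}, q_{k-1}) = (p_9, q_9); compute convergents through index 9.
Convergents (p_i = a_i*p_{i-1} + p_{i-2}, q_i = a_i*q_{i-1} + q_{i-2} with p_{-2}=0, p_{-1}=1, q_{-2}=1, q_{-1}=0):
  i=0: a_0=22, p_0 = 22*1 + 0 = 22, q_0 = 22*0 + 1 = 1.
  i=1: a_1=3, p_1 = 3*22 + 1 = 67, q_1 = 3*1 + 0 = 3.
  i=2: a_2=2, p_2 = 2*67 + 22 = 156, q_2 = 2*3 + 1 = 7.
  i=3: a_3=2, p_3 = 2*156 + 67 = 379, q_3 = 2*7 + 3 = 17.
  i=4: a_4=5, p_4 = 5*379 + 156 = 2051, q_4 = 5*17 + 7 = 92.
  i=5: a_5=6, p_5 = 6*2051 + 379 = 12685, q_5 = 6*92 + 17 = 569.
  i=6: a_6=5, p_6 = 5*12685 + 2051 = 65476, q_6 = 5*569 + 92 = 2937.
  i=7: a_7=2, p_7 = 2*65476 + 12685 = 143637, q_7 = 2*2937 + 569 = 6443.
  i=8: a_8=2, p_8 = 2*143637 + 65476 = 352750, q_8 = 2*6443 + 2937 = 15823.
  i=9: a_9=3, p_9 = 3*352750 + 143637 = 1201887, q_9 = 3*15823 + 6443 = 53912.
Check: 1201887^2 - 497*53912^2 = 1444532360769 - 1444532360768 = 1, so (x, y) = (1201887, 53912) solves the equation, and by the theorem it is the least positive solution.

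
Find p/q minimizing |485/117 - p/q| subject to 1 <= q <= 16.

Expand x = 485/117 as a continued fraction with the Euclidean algorithm:
  485 = 4*117 + 17, so a_0 = 4.
  117 = 6*17 + 15, so a_1 = 6.
  17 = 1*15 + 2, so a_2 = 1.
  15 = 7*2 + 1, so a_3 = 7.
  2 = 2*1 + 0, so a_4 = 2.
so x = [4; 6, 1, 7, 2].
Convergents (p_i = a_i*p_{i-1} + p_{i-2}, q_i = a_i*q_{i-1} + q_{i-2} with p_{-2}=0, p_{-1}=1, q_{-2}=1, q_{-1}=0), until the denominator exceeds 16:
  i=0: a_0=4, p_0 = 4*1 + 0 = 4, q_0 = 4*0 + 1 = 1.
  i=1: a_1=6, p_1 = 6*4 + 1 = 25, q_1 = 6*1 + 0 = 6.
  i=2: a_2=1, p_2 = 1*25 + 4 = 29, q_2 = 1*6 + 1 = 7.
  i=3: a_3=7, p_3 = 7*29 + 25 = 228, q_3 = 7*7 + 6 = 55.
q_3 = 55 > 16, so the last convergent with denominator <= 16 is p_2/q_2 = 29/7.
The closest fraction with denominator <= 16 is either p_2/q_2 or the intermediate fraction (k*p_2 + p_1)/(k*q_2 + q_1) with the largest k >= 1 whose denominator stays <= 16; these approach x as k grows, and every other convergent or intermediate fraction in range is farther away.
Largest k: floor((16 - q_1)/q_2) = floor((16 - 6)/7) = 1.
That gives (1*29 + 25)/(1*7 + 6) = 54/13.
Compare the errors: |x - 29/7| = |485*7 - 29*117|/(117*7) = 2/819, and |x - 54/13| = |485*13 - 54*117|/(117*13) = 13/1521.
Cross-multiplying, 2*1521 = 3042 < 10647 = 13*819, so 2/819 is smaller: the convergent 29/7 is closer to x than 54/13.

29/7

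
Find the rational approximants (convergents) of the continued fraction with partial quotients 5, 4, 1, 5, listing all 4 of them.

Using the convergent recurrence p_i = a_i*p_{i-1} + p_{i-2}, q_i = a_i*q_{i-1} + q_{i-2} with p_{-2}=0, p_{-1}=1, q_{-2}=1, q_{-1}=0:
  i=0: a_0=5, p_0 = 5*1 + 0 = 5, q_0 = 5*0 + 1 = 1.
  i=1: a_1=4, p_1 = 4*5 + 1 = 21, q_1 = 4*1 + 0 = 4.
  i=2: a_2=1, p_2 = 1*21 + 5 = 26, q_2 = 1*4 + 1 = 5.
  i=3: a_3=5, p_3 = 5*26 + 21 = 151, q_3 = 5*5 + 4 = 29.

5/1, 21/4, 26/5, 151/29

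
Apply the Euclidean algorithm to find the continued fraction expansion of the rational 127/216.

Run the Euclidean algorithm on 127 and 216; the successive quotients are the partial quotients a_0, a_1, ... (each step inverts the fractional part left over by the previous one):
  127 = 0*216 + 127, so a_0 = 0.
  216 = 1*127 + 89, so a_1 = 1.
  127 = 1*89 + 38, so a_2 = 1.
  89 = 2*38 + 13, so a_3 = 2.
  38 = 2*13 + 12, so a_4 = 2.
  13 = 1*12 + 1, so a_5 = 1.
  12 = 12*1 + 0, so a_6 = 12.
The remainder reaches 0 after 7 divisions, so the expansion has 7 partial quotients, read off in order.

[0; 1, 1, 2, 2, 1, 12]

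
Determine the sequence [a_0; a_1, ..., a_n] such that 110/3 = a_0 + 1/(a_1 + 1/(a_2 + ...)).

Run the Euclidean algorithm on 110 and 3; the successive quotients are the partial quotients a_0, a_1, ... (each step inverts the fractional part left over by the previous one):
  110 = 36*3 + 2, so a_0 = 36.
  3 = 1*2 + 1, so a_1 = 1.
  2 = 2*1 + 0, so a_2 = 2.
The remainder reaches 0 after 3 divisions, so the expansion has 3 partial quotients, read off in order.

[36; 1, 2]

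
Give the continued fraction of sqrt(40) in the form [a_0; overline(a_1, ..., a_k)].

[6; overline(3, 12)]

Write x_i = (sqrt(40) + m_i)/d_i with (m_0, d_0) = (0, 1). a_0 = floor(sqrt(40)) = 6, since 6^2 = 36 <= 40 < 49 = 7^2.
Iterate m_{i+1} = d_i*a_i - m_i, d_{i+1} = (40 - m_{i+1}^2)/d_i, a_{i+1} = floor((a_0 + m_{i+1})/d_{i+1}):
  m_1 = 1*6 - 0 = 6, d_1 = (40 - 6^2)/1 = 4/1 = 4, a_1 = floor((6 + 6)/4) = 3.
  m_2 = 4*3 - 6 = 6, d_2 = (40 - 6^2)/4 = 4/4 = 1, a_2 = floor((6 + 6)/1) = 12.
  m_3 = 1*12 - 6 = 6, d_3 = (40 - 6^2)/1 = 4/1 = 4: (m_3, d_3) = (m_1, d_1) = (6, 4), so from here the quotients repeat a_1, a_2; the period length is 2.
Hence the expansion of sqrt(40) is a_0 = 6 followed by the repeating block 3, 12 (period 2).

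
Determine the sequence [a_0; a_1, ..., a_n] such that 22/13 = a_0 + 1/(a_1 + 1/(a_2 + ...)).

Run the Euclidean algorithm on 22 and 13; the successive quotients are the partial quotients a_0, a_1, ... (each step inverts the fractional part left over by the previous one):
  22 = 1*13 + 9, so a_0 = 1.
  13 = 1*9 + 4, so a_1 = 1.
  9 = 2*4 + 1, so a_2 = 2.
  4 = 4*1 + 0, so a_3 = 4.
The remainder reaches 0 after 4 divisions, so the expansion has 4 partial quotients, read off in order.

[1; 1, 2, 4]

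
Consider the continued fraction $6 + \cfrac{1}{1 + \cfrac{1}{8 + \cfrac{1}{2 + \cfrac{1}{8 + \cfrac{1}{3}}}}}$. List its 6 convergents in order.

Using the convergent recurrence p_i = a_i*p_{i-1} + p_{i-2}, q_i = a_i*q_{i-1} + q_{i-2} with p_{-2}=0, p_{-1}=1, q_{-2}=1, q_{-1}=0:
  i=0: a_0=6, p_0 = 6*1 + 0 = 6, q_0 = 6*0 + 1 = 1.
  i=1: a_1=1, p_1 = 1*6 + 1 = 7, q_1 = 1*1 + 0 = 1.
  i=2: a_2=8, p_2 = 8*7 + 6 = 62, q_2 = 8*1 + 1 = 9.
  i=3: a_3=2, p_3 = 2*62 + 7 = 131, q_3 = 2*9 + 1 = 19.
  i=4: a_4=8, p_4 = 8*131 + 62 = 1110, q_4 = 8*19 + 9 = 161.
  i=5: a_5=3, p_5 = 3*1110 + 131 = 3461, q_5 = 3*161 + 19 = 502.

6/1, 7/1, 62/9, 131/19, 1110/161, 3461/502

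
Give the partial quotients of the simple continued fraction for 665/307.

Run the Euclidean algorithm on 665 and 307; the successive quotients are the partial quotients a_0, a_1, ... (each step inverts the fractional part left over by the previous one):
  665 = 2*307 + 51, so a_0 = 2.
  307 = 6*51 + 1, so a_1 = 6.
  51 = 51*1 + 0, so a_2 = 51.
The remainder reaches 0 after 3 divisions, so the expansion has 3 partial quotients, read off in order.

[2; 6, 51]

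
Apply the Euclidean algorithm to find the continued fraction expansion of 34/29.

Run the Euclidean algorithm on 34 and 29; the successive quotients are the partial quotients a_0, a_1, ... (each step inverts the fractional part left over by the previous one):
  34 = 1*29 + 5, so a_0 = 1.
  29 = 5*5 + 4, so a_1 = 5.
  5 = 1*4 + 1, so a_2 = 1.
  4 = 4*1 + 0, so a_3 = 4.
The remainder reaches 0 after 4 divisions, so the expansion has 4 partial quotients, read off in order.

[1; 5, 1, 4]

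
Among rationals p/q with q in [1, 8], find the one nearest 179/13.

Expand x = 179/13 as a continued fraction with the Euclidean algorithm:
  179 = 13*13 + 10, so a_0 = 13.
  13 = 1*10 + 3, so a_1 = 1.
  10 = 3*3 + 1, so a_2 = 3.
  3 = 3*1 + 0, so a_3 = 3.
so x = [13; 1, 3, 3].
Convergents (p_i = a_i*p_{i-1} + p_{i-2}, q_i = a_i*q_{i-1} + q_{i-2} with p_{-2}=0, p_{-1}=1, q_{-2}=1, q_{-1}=0), until the denominator exceeds 8:
  i=0: a_0=13, p_0 = 13*1 + 0 = 13, q_0 = 13*0 + 1 = 1.
  i=1: a_1=1, p_1 = 1*13 + 1 = 14, q_1 = 1*1 + 0 = 1.
  i=2: a_2=3, p_2 = 3*14 + 13 = 55, q_2 = 3*1 + 1 = 4.
  i=3: a_3=3, p_3 = 3*55 + 14 = 179, q_3 = 3*4 + 1 = 13.
q_3 = 13 > 8, so the last convergent with denominator <= 8 is p_2/q_2 = 55/4.
The closest fraction with denominator <= 8 is either p_2/q_2 or the intermediate fraction (k*p_2 + p_1)/(k*q_2 + q_1) with the largest k >= 1 whose denominator stays <= 8; these approach x as k grows, and every other convergent or intermediate fraction in range is farther away.
Largest k: floor((8 - q_1)/q_2) = floor((8 - 1)/4) = 1.
That gives (1*55 + 14)/(1*4 + 1) = 69/5.
Compare the errors: |x - 55/4| = |179*4 - 55*13|/(13*4) = 1/52, and |x - 69/5| = |179*5 - 69*13|/(13*5) = 2/65.
Cross-multiplying, 1*65 = 65 < 104 = 2*52, so 1/52 is smaller: the convergent 55/4 is closer to x than 69/5.

55/4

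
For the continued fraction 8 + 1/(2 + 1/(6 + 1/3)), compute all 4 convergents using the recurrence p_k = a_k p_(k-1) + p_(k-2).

Using the convergent recurrence p_i = a_i*p_{i-1} + p_{i-2}, q_i = a_i*q_{i-1} + q_{i-2} with p_{-2}=0, p_{-1}=1, q_{-2}=1, q_{-1}=0:
  i=0: a_0=8, p_0 = 8*1 + 0 = 8, q_0 = 8*0 + 1 = 1.
  i=1: a_1=2, p_1 = 2*8 + 1 = 17, q_1 = 2*1 + 0 = 2.
  i=2: a_2=6, p_2 = 6*17 + 8 = 110, q_2 = 6*2 + 1 = 13.
  i=3: a_3=3, p_3 = 3*110 + 17 = 347, q_3 = 3*13 + 2 = 41.

8/1, 17/2, 110/13, 347/41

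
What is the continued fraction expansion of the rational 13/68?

[0; 5, 4, 3]

Run the Euclidean algorithm on 13 and 68; the successive quotients are the partial quotients a_0, a_1, ... (each step inverts the fractional part left over by the previous one):
  13 = 0*68 + 13, so a_0 = 0.
  68 = 5*13 + 3, so a_1 = 5.
  13 = 4*3 + 1, so a_2 = 4.
  3 = 3*1 + 0, so a_3 = 3.
The remainder reaches 0 after 4 divisions, so the expansion has 4 partial quotients, read off in order.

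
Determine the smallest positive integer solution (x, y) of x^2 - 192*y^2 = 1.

(x, y) = (97, 7)

First expand sqrt(192) as a continued fraction. With x_i = (sqrt(192) + m_i)/d_i and (m_0, d_0) = (0, 1): a_0 = floor(sqrt(192)) = 13, since 13^2 = 169 <= 192 < 196 = 14^2.
Iterate m_{i+1} = d_i*a_i - m_i, d_{i+1} = (192 - m_{i+1}^2)/d_i, a_{i+1} = floor((a_0 + m_{i+1})/d_{i+1}):
  m_1 = 1*13 - 0 = 13, d_1 = (192 - 13^2)/1 = 23/1 = 23, a_1 = floor((13 + 13)/23) = 1.
  m_2 = 23*1 - 13 = 10, d_2 = (192 - 10^2)/23 = 92/23 = 4, a_2 = floor((13 + 10)/4) = 5.
  m_3 = 4*5 - 10 = 10, d_3 = (192 - 10^2)/4 = 92/4 = 23, a_3 = floor((13 + 10)/23) = 1.
  m_4 = 23*1 - 10 = 13, d_4 = (192 - 13^2)/23 = 23/23 = 1, a_4 = floor((13 + 13)/1) = 26.
  m_5 = 1*26 - 13 = 13, d_5 = (192 - 13^2)/1 = 23/1 = 23: (m_5, d_5) = (m_1, d_1) = (13, 23), so from here the quotients repeat a_1, ..., a_4; the period length is 4.
So sqrt(192) = [13; (1, 5, 1, 26)] with period length k = 4.
k is even, so the fundamental solution of x^2 - 192y^2 = 1 is (p_{k-1}, q_{k-1}) = (p_3, q_3); compute convergents through index 3.
Convergents (p_i = a_i*p_{i-1} + p_{i-2}, q_i = a_i*q_{i-1} + q_{i-2} with p_{-2}=0, p_{-1}=1, q_{-2}=1, q_{-1}=0):
  i=0: a_0=13, p_0 = 13*1 + 0 = 13, q_0 = 13*0 + 1 = 1.
  i=1: a_1=1, p_1 = 1*13 + 1 = 14, q_1 = 1*1 + 0 = 1.
  i=2: a_2=5, p_2 = 5*14 + 13 = 83, q_2 = 5*1 + 1 = 6.
  i=3: a_3=1, p_3 = 1*83 + 14 = 97, q_3 = 1*6 + 1 = 7.
Check: 97^2 - 192*7^2 = 9409 - 9408 = 1, so (x, y) = (97, 7) solves the equation, and by the theorem it is the least positive solution.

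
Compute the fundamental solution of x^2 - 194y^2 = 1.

(x, y) = (195, 14)

First expand sqrt(194) as a continued fraction. With x_i = (sqrt(194) + m_i)/d_i and (m_0, d_0) = (0, 1): a_0 = floor(sqrt(194)) = 13, since 13^2 = 169 <= 194 < 196 = 14^2.
Iterate m_{i+1} = d_i*a_i - m_i, d_{i+1} = (194 - m_{i+1}^2)/d_i, a_{i+1} = floor((a_0 + m_{i+1})/d_{i+1}):
  m_1 = 1*13 - 0 = 13, d_1 = (194 - 13^2)/1 = 25/1 = 25, a_1 = floor((13 + 13)/25) = 1.
  m_2 = 25*1 - 13 = 12, d_2 = (194 - 12^2)/25 = 50/25 = 2, a_2 = floor((13 + 12)/2) = 12.
  m_3 = 2*12 - 12 = 12, d_3 = (194 - 12^2)/2 = 50/2 = 25, a_3 = floor((13 + 12)/25) = 1.
  m_4 = 25*1 - 12 = 13, d_4 = (194 - 13^2)/25 = 25/25 = 1, a_4 = floor((13 + 13)/1) = 26.
  m_5 = 1*26 - 13 = 13, d_5 = (194 - 13^2)/1 = 25/1 = 25: (m_5, d_5) = (m_1, d_1) = (13, 25), so from here the quotients repeat a_1, ..., a_4; the period length is 4.
So sqrt(194) = [13; (1, 12, 1, 26)] with period length k = 4.
k is even, so the fundamental solution of x^2 - 194y^2 = 1 is (p_{k-1}, q_{k-1}) = (p_3, q_3); compute convergents through index 3.
Convergents (p_i = a_i*p_{i-1} + p_{i-2}, q_i = a_i*q_{i-1} + q_{i-2} with p_{-2}=0, p_{-1}=1, q_{-2}=1, q_{-1}=0):
  i=0: a_0=13, p_0 = 13*1 + 0 = 13, q_0 = 13*0 + 1 = 1.
  i=1: a_1=1, p_1 = 1*13 + 1 = 14, q_1 = 1*1 + 0 = 1.
  i=2: a_2=12, p_2 = 12*14 + 13 = 181, q_2 = 12*1 + 1 = 13.
  i=3: a_3=1, p_3 = 1*181 + 14 = 195, q_3 = 1*13 + 1 = 14.
Check: 195^2 - 194*14^2 = 38025 - 38024 = 1, so (x, y) = (195, 14) solves the equation, and by the theorem it is the least positive solution.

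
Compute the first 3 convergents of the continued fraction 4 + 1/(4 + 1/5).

Using the convergent recurrence p_i = a_i*p_{i-1} + p_{i-2}, q_i = a_i*q_{i-1} + q_{i-2} with p_{-2}=0, p_{-1}=1, q_{-2}=1, q_{-1}=0:
  i=0: a_0=4, p_0 = 4*1 + 0 = 4, q_0 = 4*0 + 1 = 1.
  i=1: a_1=4, p_1 = 4*4 + 1 = 17, q_1 = 4*1 + 0 = 4.
  i=2: a_2=5, p_2 = 5*17 + 4 = 89, q_2 = 5*4 + 1 = 21.

4/1, 17/4, 89/21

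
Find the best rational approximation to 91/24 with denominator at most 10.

19/5

Expand x = 91/24 as a continued fraction with the Euclidean algorithm:
  91 = 3*24 + 19, so a_0 = 3.
  24 = 1*19 + 5, so a_1 = 1.
  19 = 3*5 + 4, so a_2 = 3.
  5 = 1*4 + 1, so a_3 = 1.
  4 = 4*1 + 0, so a_4 = 4.
so x = [3; 1, 3, 1, 4].
Convergents (p_i = a_i*p_{i-1} + p_{i-2}, q_i = a_i*q_{i-1} + q_{i-2} with p_{-2}=0, p_{-1}=1, q_{-2}=1, q_{-1}=0), until the denominator exceeds 10:
  i=0: a_0=3, p_0 = 3*1 + 0 = 3, q_0 = 3*0 + 1 = 1.
  i=1: a_1=1, p_1 = 1*3 + 1 = 4, q_1 = 1*1 + 0 = 1.
  i=2: a_2=3, p_2 = 3*4 + 3 = 15, q_2 = 3*1 + 1 = 4.
  i=3: a_3=1, p_3 = 1*15 + 4 = 19, q_3 = 1*4 + 1 = 5.
  i=4: a_4=4, p_4 = 4*19 + 15 = 91, q_4 = 4*5 + 4 = 24.
q_4 = 24 > 10, so the last convergent with denominator <= 10 is p_3/q_3 = 19/5.
The closest fraction with denominator <= 10 is either p_3/q_3 or the intermediate fraction (k*p_3 + p_2)/(k*q_3 + q_2) with the largest k >= 1 whose denominator stays <= 10; these approach x as k grows, and every other convergent or intermediate fraction in range is farther away.
Largest k: floor((10 - q_2)/q_3) = floor((10 - 4)/5) = 1.
That gives (1*19 + 15)/(1*5 + 4) = 34/9.
Compare the errors: |x - 19/5| = |91*5 - 19*24|/(24*5) = 1/120, and |x - 34/9| = |91*9 - 34*24|/(24*9) = 3/216.
Cross-multiplying, 1*216 = 216 < 360 = 3*120, so 1/120 is smaller: the convergent 19/5 is closer to x than 34/9.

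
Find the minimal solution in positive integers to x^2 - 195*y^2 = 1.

(x, y) = (14, 1)

First expand sqrt(195) as a continued fraction. With x_i = (sqrt(195) + m_i)/d_i and (m_0, d_0) = (0, 1): a_0 = floor(sqrt(195)) = 13, since 13^2 = 169 <= 195 < 196 = 14^2.
Iterate m_{i+1} = d_i*a_i - m_i, d_{i+1} = (195 - m_{i+1}^2)/d_i, a_{i+1} = floor((a_0 + m_{i+1})/d_{i+1}):
  m_1 = 1*13 - 0 = 13, d_1 = (195 - 13^2)/1 = 26/1 = 26, a_1 = floor((13 + 13)/26) = 1.
  m_2 = 26*1 - 13 = 13, d_2 = (195 - 13^2)/26 = 26/26 = 1, a_2 = floor((13 + 13)/1) = 26.
  m_3 = 1*26 - 13 = 13, d_3 = (195 - 13^2)/1 = 26/1 = 26: (m_3, d_3) = (m_1, d_1) = (13, 26), so from here the quotients repeat a_1, a_2; the period length is 2.
So sqrt(195) = [13; (1, 26)] with period length k = 2.
k is even, so the fundamental solution of x^2 - 195y^2 = 1 is (p_{k-1}, q_{k-1}) = (p_1, q_1); compute convergents through index 1.
Convergents (p_i = a_i*p_{i-1} + p_{i-2}, q_i = a_i*q_{i-1} + q_{i-2} with p_{-2}=0, p_{-1}=1, q_{-2}=1, q_{-1}=0):
  i=0: a_0=13, p_0 = 13*1 + 0 = 13, q_0 = 13*0 + 1 = 1.
  i=1: a_1=1, p_1 = 1*13 + 1 = 14, q_1 = 1*1 + 0 = 1.
Check: 14^2 - 195*1^2 = 196 - 195 = 1, so (x, y) = (14, 1) solves the equation, and by the theorem it is the least positive solution.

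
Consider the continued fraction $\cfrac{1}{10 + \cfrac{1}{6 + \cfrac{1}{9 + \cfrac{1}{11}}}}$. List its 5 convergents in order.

0/1, 1/10, 6/61, 55/559, 611/6210

Using the convergent recurrence p_i = a_i*p_{i-1} + p_{i-2}, q_i = a_i*q_{i-1} + q_{i-2} with p_{-2}=0, p_{-1}=1, q_{-2}=1, q_{-1}=0:
  i=0: a_0=0, p_0 = 0*1 + 0 = 0, q_0 = 0*0 + 1 = 1.
  i=1: a_1=10, p_1 = 10*0 + 1 = 1, q_1 = 10*1 + 0 = 10.
  i=2: a_2=6, p_2 = 6*1 + 0 = 6, q_2 = 6*10 + 1 = 61.
  i=3: a_3=9, p_3 = 9*6 + 1 = 55, q_3 = 9*61 + 10 = 559.
  i=4: a_4=11, p_4 = 11*55 + 6 = 611, q_4 = 11*559 + 61 = 6210.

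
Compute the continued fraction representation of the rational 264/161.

Run the Euclidean algorithm on 264 and 161; the successive quotients are the partial quotients a_0, a_1, ... (each step inverts the fractional part left over by the previous one):
  264 = 1*161 + 103, so a_0 = 1.
  161 = 1*103 + 58, so a_1 = 1.
  103 = 1*58 + 45, so a_2 = 1.
  58 = 1*45 + 13, so a_3 = 1.
  45 = 3*13 + 6, so a_4 = 3.
  13 = 2*6 + 1, so a_5 = 2.
  6 = 6*1 + 0, so a_6 = 6.
The remainder reaches 0 after 7 divisions, so the expansion has 7 partial quotients, read off in order.

[1; 1, 1, 1, 3, 2, 6]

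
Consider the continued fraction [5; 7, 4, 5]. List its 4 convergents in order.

5/1, 36/7, 149/29, 781/152

Using the convergent recurrence p_i = a_i*p_{i-1} + p_{i-2}, q_i = a_i*q_{i-1} + q_{i-2} with p_{-2}=0, p_{-1}=1, q_{-2}=1, q_{-1}=0:
  i=0: a_0=5, p_0 = 5*1 + 0 = 5, q_0 = 5*0 + 1 = 1.
  i=1: a_1=7, p_1 = 7*5 + 1 = 36, q_1 = 7*1 + 0 = 7.
  i=2: a_2=4, p_2 = 4*36 + 5 = 149, q_2 = 4*7 + 1 = 29.
  i=3: a_3=5, p_3 = 5*149 + 36 = 781, q_3 = 5*29 + 7 = 152.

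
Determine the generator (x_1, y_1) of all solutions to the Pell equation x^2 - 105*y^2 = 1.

(x, y) = (41, 4)

First expand sqrt(105) as a continued fraction. With x_i = (sqrt(105) + m_i)/d_i and (m_0, d_0) = (0, 1): a_0 = floor(sqrt(105)) = 10, since 10^2 = 100 <= 105 < 121 = 11^2.
Iterate m_{i+1} = d_i*a_i - m_i, d_{i+1} = (105 - m_{i+1}^2)/d_i, a_{i+1} = floor((a_0 + m_{i+1})/d_{i+1}):
  m_1 = 1*10 - 0 = 10, d_1 = (105 - 10^2)/1 = 5/1 = 5, a_1 = floor((10 + 10)/5) = 4.
  m_2 = 5*4 - 10 = 10, d_2 = (105 - 10^2)/5 = 5/5 = 1, a_2 = floor((10 + 10)/1) = 20.
  m_3 = 1*20 - 10 = 10, d_3 = (105 - 10^2)/1 = 5/1 = 5: (m_3, d_3) = (m_1, d_1) = (10, 5), so from here the quotients repeat a_1, a_2; the period length is 2.
So sqrt(105) = [10; (4, 20)] with period length k = 2.
k is even, so the fundamental solution of x^2 - 105y^2 = 1 is (p_{k-1}, q_{k-1}) = (p_1, q_1); compute convergents through index 1.
Convergents (p_i = a_i*p_{i-1} + p_{i-2}, q_i = a_i*q_{i-1} + q_{i-2} with p_{-2}=0, p_{-1}=1, q_{-2}=1, q_{-1}=0):
  i=0: a_0=10, p_0 = 10*1 + 0 = 10, q_0 = 10*0 + 1 = 1.
  i=1: a_1=4, p_1 = 4*10 + 1 = 41, q_1 = 4*1 + 0 = 4.
Check: 41^2 - 105*4^2 = 1681 - 1680 = 1, so (x, y) = (41, 4) solves the equation, and by the theorem it is the least positive solution.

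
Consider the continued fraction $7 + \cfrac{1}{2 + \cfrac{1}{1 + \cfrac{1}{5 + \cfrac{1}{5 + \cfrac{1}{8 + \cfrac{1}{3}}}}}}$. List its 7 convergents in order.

Using the convergent recurrence p_i = a_i*p_{i-1} + p_{i-2}, q_i = a_i*q_{i-1} + q_{i-2} with p_{-2}=0, p_{-1}=1, q_{-2}=1, q_{-1}=0:
  i=0: a_0=7, p_0 = 7*1 + 0 = 7, q_0 = 7*0 + 1 = 1.
  i=1: a_1=2, p_1 = 2*7 + 1 = 15, q_1 = 2*1 + 0 = 2.
  i=2: a_2=1, p_2 = 1*15 + 7 = 22, q_2 = 1*2 + 1 = 3.
  i=3: a_3=5, p_3 = 5*22 + 15 = 125, q_3 = 5*3 + 2 = 17.
  i=4: a_4=5, p_4 = 5*125 + 22 = 647, q_4 = 5*17 + 3 = 88.
  i=5: a_5=8, p_5 = 8*647 + 125 = 5301, q_5 = 8*88 + 17 = 721.
  i=6: a_6=3, p_6 = 3*5301 + 647 = 16550, q_6 = 3*721 + 88 = 2251.

7/1, 15/2, 22/3, 125/17, 647/88, 5301/721, 16550/2251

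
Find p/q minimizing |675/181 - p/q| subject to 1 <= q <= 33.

97/26

Expand x = 675/181 as a continued fraction with the Euclidean algorithm:
  675 = 3*181 + 132, so a_0 = 3.
  181 = 1*132 + 49, so a_1 = 1.
  132 = 2*49 + 34, so a_2 = 2.
  49 = 1*34 + 15, so a_3 = 1.
  34 = 2*15 + 4, so a_4 = 2.
  15 = 3*4 + 3, so a_5 = 3.
  4 = 1*3 + 1, so a_6 = 1.
  3 = 3*1 + 0, so a_7 = 3.
so x = [3; 1, 2, 1, 2, 3, 1, 3].
Convergents (p_i = a_i*p_{i-1} + p_{i-2}, q_i = a_i*q_{i-1} + q_{i-2} with p_{-2}=0, p_{-1}=1, q_{-2}=1, q_{-1}=0), until the denominator exceeds 33:
  i=0: a_0=3, p_0 = 3*1 + 0 = 3, q_0 = 3*0 + 1 = 1.
  i=1: a_1=1, p_1 = 1*3 + 1 = 4, q_1 = 1*1 + 0 = 1.
  i=2: a_2=2, p_2 = 2*4 + 3 = 11, q_2 = 2*1 + 1 = 3.
  i=3: a_3=1, p_3 = 1*11 + 4 = 15, q_3 = 1*3 + 1 = 4.
  i=4: a_4=2, p_4 = 2*15 + 11 = 41, q_4 = 2*4 + 3 = 11.
  i=5: a_5=3, p_5 = 3*41 + 15 = 138, q_5 = 3*11 + 4 = 37.
q_5 = 37 > 33, so the last convergent with denominator <= 33 is p_4/q_4 = 41/11.
The closest fraction with denominator <= 33 is either p_4/q_4 or the intermediate fraction (k*p_4 + p_3)/(k*q_4 + q_3) with the largest k >= 1 whose denominator stays <= 33; these approach x as k grows, and every other convergent or intermediate fraction in range is farther away.
Largest k: floor((33 - q_3)/q_4) = floor((33 - 4)/11) = 2.
That gives (2*41 + 15)/(2*11 + 4) = 97/26.
Compare the errors: |x - 41/11| = |675*11 - 41*181|/(181*11) = 4/1991, and |x - 97/26| = |675*26 - 97*181|/(181*26) = 7/4706.
Cross-multiplying, 7*1991 = 13937 < 18824 = 4*4706, so 7/4706 is smaller: the intermediate fraction 97/26 is closer to x than 41/11.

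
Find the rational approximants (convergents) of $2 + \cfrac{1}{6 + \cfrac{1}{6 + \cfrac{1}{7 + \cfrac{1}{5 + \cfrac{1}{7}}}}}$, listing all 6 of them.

Using the convergent recurrence p_i = a_i*p_{i-1} + p_{i-2}, q_i = a_i*q_{i-1} + q_{i-2} with p_{-2}=0, p_{-1}=1, q_{-2}=1, q_{-1}=0:
  i=0: a_0=2, p_0 = 2*1 + 0 = 2, q_0 = 2*0 + 1 = 1.
  i=1: a_1=6, p_1 = 6*2 + 1 = 13, q_1 = 6*1 + 0 = 6.
  i=2: a_2=6, p_2 = 6*13 + 2 = 80, q_2 = 6*6 + 1 = 37.
  i=3: a_3=7, p_3 = 7*80 + 13 = 573, q_3 = 7*37 + 6 = 265.
  i=4: a_4=5, p_4 = 5*573 + 80 = 2945, q_4 = 5*265 + 37 = 1362.
  i=5: a_5=7, p_5 = 7*2945 + 573 = 21188, q_5 = 7*1362 + 265 = 9799.

2/1, 13/6, 80/37, 573/265, 2945/1362, 21188/9799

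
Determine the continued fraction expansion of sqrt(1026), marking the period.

Write x_i = (sqrt(1026) + m_i)/d_i with (m_0, d_0) = (0, 1). a_0 = floor(sqrt(1026)) = 32, since 32^2 = 1024 <= 1026 < 1089 = 33^2.
Iterate m_{i+1} = d_i*a_i - m_i, d_{i+1} = (1026 - m_{i+1}^2)/d_i, a_{i+1} = floor((a_0 + m_{i+1})/d_{i+1}):
  m_1 = 1*32 - 0 = 32, d_1 = (1026 - 32^2)/1 = 2/1 = 2, a_1 = floor((32 + 32)/2) = 32.
  m_2 = 2*32 - 32 = 32, d_2 = (1026 - 32^2)/2 = 2/2 = 1, a_2 = floor((32 + 32)/1) = 64.
  m_3 = 1*64 - 32 = 32, d_3 = (1026 - 32^2)/1 = 2/1 = 2: (m_3, d_3) = (m_1, d_1) = (32, 2), so from here the quotients repeat a_1, a_2; the period length is 2.
Hence the expansion of sqrt(1026) is a_0 = 32 followed by the repeating block 32, 64 (period 2).

[32; (32, 64)]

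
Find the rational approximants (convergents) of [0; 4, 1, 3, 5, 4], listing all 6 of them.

Using the convergent recurrence p_i = a_i*p_{i-1} + p_{i-2}, q_i = a_i*q_{i-1} + q_{i-2} with p_{-2}=0, p_{-1}=1, q_{-2}=1, q_{-1}=0:
  i=0: a_0=0, p_0 = 0*1 + 0 = 0, q_0 = 0*0 + 1 = 1.
  i=1: a_1=4, p_1 = 4*0 + 1 = 1, q_1 = 4*1 + 0 = 4.
  i=2: a_2=1, p_2 = 1*1 + 0 = 1, q_2 = 1*4 + 1 = 5.
  i=3: a_3=3, p_3 = 3*1 + 1 = 4, q_3 = 3*5 + 4 = 19.
  i=4: a_4=5, p_4 = 5*4 + 1 = 21, q_4 = 5*19 + 5 = 100.
  i=5: a_5=4, p_5 = 4*21 + 4 = 88, q_5 = 4*100 + 19 = 419.

0/1, 1/4, 1/5, 4/19, 21/100, 88/419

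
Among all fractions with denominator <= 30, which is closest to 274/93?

Expand x = 274/93 as a continued fraction with the Euclidean algorithm:
  274 = 2*93 + 88, so a_0 = 2.
  93 = 1*88 + 5, so a_1 = 1.
  88 = 17*5 + 3, so a_2 = 17.
  5 = 1*3 + 2, so a_3 = 1.
  3 = 1*2 + 1, so a_4 = 1.
  2 = 2*1 + 0, so a_5 = 2.
so x = [2; 1, 17, 1, 1, 2].
Convergents (p_i = a_i*p_{i-1} + p_{i-2}, q_i = a_i*q_{i-1} + q_{i-2} with p_{-2}=0, p_{-1}=1, q_{-2}=1, q_{-1}=0), until the denominator exceeds 30:
  i=0: a_0=2, p_0 = 2*1 + 0 = 2, q_0 = 2*0 + 1 = 1.
  i=1: a_1=1, p_1 = 1*2 + 1 = 3, q_1 = 1*1 + 0 = 1.
  i=2: a_2=17, p_2 = 17*3 + 2 = 53, q_2 = 17*1 + 1 = 18.
  i=3: a_3=1, p_3 = 1*53 + 3 = 56, q_3 = 1*18 + 1 = 19.
  i=4: a_4=1, p_4 = 1*56 + 53 = 109, q_4 = 1*19 + 18 = 37.
q_4 = 37 > 30, so the last convergent with denominator <= 30 is p_3/q_3 = 56/19.
The closest fraction with denominator <= 30 is either p_3/q_3 or the intermediate fraction (k*p_3 + p_2)/(k*q_3 + q_2) with the largest k >= 1 whose denominator stays <= 30; these approach x as k grows, and every other convergent or intermediate fraction in range is farther away.
Largest k: floor((30 - q_2)/q_3) = floor((30 - 18)/19) = 0.
Since k = 0, no intermediate fraction beyond p_3/q_3 has denominator <= 30, so the convergent 56/19 is the closest (its error is |274*19 - 56*93|/(93*19) = 2/1767).

56/19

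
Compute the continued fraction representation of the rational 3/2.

Run the Euclidean algorithm on 3 and 2; the successive quotients are the partial quotients a_0, a_1, ... (each step inverts the fractional part left over by the previous one):
  3 = 1*2 + 1, so a_0 = 1.
  2 = 2*1 + 0, so a_1 = 2.
The remainder reaches 0 after 2 divisions, so the expansion has 2 partial quotients, read off in order.

[1; 2]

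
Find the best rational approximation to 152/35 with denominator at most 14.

13/3

Expand x = 152/35 as a continued fraction with the Euclidean algorithm:
  152 = 4*35 + 12, so a_0 = 4.
  35 = 2*12 + 11, so a_1 = 2.
  12 = 1*11 + 1, so a_2 = 1.
  11 = 11*1 + 0, so a_3 = 11.
so x = [4; 2, 1, 11].
Convergents (p_i = a_i*p_{i-1} + p_{i-2}, q_i = a_i*q_{i-1} + q_{i-2} with p_{-2}=0, p_{-1}=1, q_{-2}=1, q_{-1}=0), until the denominator exceeds 14:
  i=0: a_0=4, p_0 = 4*1 + 0 = 4, q_0 = 4*0 + 1 = 1.
  i=1: a_1=2, p_1 = 2*4 + 1 = 9, q_1 = 2*1 + 0 = 2.
  i=2: a_2=1, p_2 = 1*9 + 4 = 13, q_2 = 1*2 + 1 = 3.
  i=3: a_3=11, p_3 = 11*13 + 9 = 152, q_3 = 11*3 + 2 = 35.
q_3 = 35 > 14, so the last convergent with denominator <= 14 is p_2/q_2 = 13/3.
The closest fraction with denominator <= 14 is either p_2/q_2 or the intermediate fraction (k*p_2 + p_1)/(k*q_2 + q_1) with the largest k >= 1 whose denominator stays <= 14; these approach x as k grows, and every other convergent or intermediate fraction in range is farther away.
Largest k: floor((14 - q_1)/q_2) = floor((14 - 2)/3) = 4.
That gives (4*13 + 9)/(4*3 + 2) = 61/14.
Compare the errors: |x - 13/3| = |152*3 - 13*35|/(35*3) = 1/105, and |x - 61/14| = |152*14 - 61*35|/(35*14) = 7/490.
Cross-multiplying, 1*490 = 490 < 735 = 7*105, so 1/105 is smaller: the convergent 13/3 is closer to x than 61/14.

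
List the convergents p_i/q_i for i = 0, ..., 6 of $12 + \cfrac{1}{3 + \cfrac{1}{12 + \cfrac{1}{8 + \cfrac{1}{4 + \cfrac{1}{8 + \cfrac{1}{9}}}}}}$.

Using the convergent recurrence p_i = a_i*p_{i-1} + p_{i-2}, q_i = a_i*q_{i-1} + q_{i-2} with p_{-2}=0, p_{-1}=1, q_{-2}=1, q_{-1}=0:
  i=0: a_0=12, p_0 = 12*1 + 0 = 12, q_0 = 12*0 + 1 = 1.
  i=1: a_1=3, p_1 = 3*12 + 1 = 37, q_1 = 3*1 + 0 = 3.
  i=2: a_2=12, p_2 = 12*37 + 12 = 456, q_2 = 12*3 + 1 = 37.
  i=3: a_3=8, p_3 = 8*456 + 37 = 3685, q_3 = 8*37 + 3 = 299.
  i=4: a_4=4, p_4 = 4*3685 + 456 = 15196, q_4 = 4*299 + 37 = 1233.
  i=5: a_5=8, p_5 = 8*15196 + 3685 = 125253, q_5 = 8*1233 + 299 = 10163.
  i=6: a_6=9, p_6 = 9*125253 + 15196 = 1142473, q_6 = 9*10163 + 1233 = 92700.

12/1, 37/3, 456/37, 3685/299, 15196/1233, 125253/10163, 1142473/92700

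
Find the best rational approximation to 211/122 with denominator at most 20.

Expand x = 211/122 as a continued fraction with the Euclidean algorithm:
  211 = 1*122 + 89, so a_0 = 1.
  122 = 1*89 + 33, so a_1 = 1.
  89 = 2*33 + 23, so a_2 = 2.
  33 = 1*23 + 10, so a_3 = 1.
  23 = 2*10 + 3, so a_4 = 2.
  10 = 3*3 + 1, so a_5 = 3.
  3 = 3*1 + 0, so a_6 = 3.
so x = [1; 1, 2, 1, 2, 3, 3].
Convergents (p_i = a_i*p_{i-1} + p_{i-2}, q_i = a_i*q_{i-1} + q_{i-2} with p_{-2}=0, p_{-1}=1, q_{-2}=1, q_{-1}=0), until the denominator exceeds 20:
  i=0: a_0=1, p_0 = 1*1 + 0 = 1, q_0 = 1*0 + 1 = 1.
  i=1: a_1=1, p_1 = 1*1 + 1 = 2, q_1 = 1*1 + 0 = 1.
  i=2: a_2=2, p_2 = 2*2 + 1 = 5, q_2 = 2*1 + 1 = 3.
  i=3: a_3=1, p_3 = 1*5 + 2 = 7, q_3 = 1*3 + 1 = 4.
  i=4: a_4=2, p_4 = 2*7 + 5 = 19, q_4 = 2*4 + 3 = 11.
  i=5: a_5=3, p_5 = 3*19 + 7 = 64, q_5 = 3*11 + 4 = 37.
q_5 = 37 > 20, so the last convergent with denominator <= 20 is p_4/q_4 = 19/11.
The closest fraction with denominator <= 20 is either p_4/q_4 or the intermediate fraction (k*p_4 + p_3)/(k*q_4 + q_3) with the largest k >= 1 whose denominator stays <= 20; these approach x as k grows, and every other convergent or intermediate fraction in range is farther away.
Largest k: floor((20 - q_3)/q_4) = floor((20 - 4)/11) = 1.
That gives (1*19 + 7)/(1*11 + 4) = 26/15.
Compare the errors: |x - 19/11| = |211*11 - 19*122|/(122*11) = 3/1342, and |x - 26/15| = |211*15 - 26*122|/(122*15) = 7/1830.
Cross-multiplying, 3*1830 = 5490 < 9394 = 7*1342, so 3/1342 is smaller: the convergent 19/11 is closer to x than 26/15.

19/11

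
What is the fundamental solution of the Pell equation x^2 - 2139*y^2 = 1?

(x, y) = (185, 4)

First expand sqrt(2139) as a continued fraction. With x_i = (sqrt(2139) + m_i)/d_i and (m_0, d_0) = (0, 1): a_0 = floor(sqrt(2139)) = 46, since 46^2 = 2116 <= 2139 < 2209 = 47^2.
Iterate m_{i+1} = d_i*a_i - m_i, d_{i+1} = (2139 - m_{i+1}^2)/d_i, a_{i+1} = floor((a_0 + m_{i+1})/d_{i+1}):
  m_1 = 1*46 - 0 = 46, d_1 = (2139 - 46^2)/1 = 23/1 = 23, a_1 = floor((46 + 46)/23) = 4.
  m_2 = 23*4 - 46 = 46, d_2 = (2139 - 46^2)/23 = 23/23 = 1, a_2 = floor((46 + 46)/1) = 92.
  m_3 = 1*92 - 46 = 46, d_3 = (2139 - 46^2)/1 = 23/1 = 23: (m_3, d_3) = (m_1, d_1) = (46, 23), so from here the quotients repeat a_1, a_2; the period length is 2.
So sqrt(2139) = [46; (4, 92)] with period length k = 2.
k is even, so the fundamental solution of x^2 - 2139y^2 = 1 is (p_{k-1}, q_{k-1}) = (p_1, q_1); compute convergents through index 1.
Convergents (p_i = a_i*p_{i-1} + p_{i-2}, q_i = a_i*q_{i-1} + q_{i-2} with p_{-2}=0, p_{-1}=1, q_{-2}=1, q_{-1}=0):
  i=0: a_0=46, p_0 = 46*1 + 0 = 46, q_0 = 46*0 + 1 = 1.
  i=1: a_1=4, p_1 = 4*46 + 1 = 185, q_1 = 4*1 + 0 = 4.
Check: 185^2 - 2139*4^2 = 34225 - 34224 = 1, so (x, y) = (185, 4) solves the equation, and by the theorem it is the least positive solution.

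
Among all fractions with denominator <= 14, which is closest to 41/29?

Expand x = 41/29 as a continued fraction with the Euclidean algorithm:
  41 = 1*29 + 12, so a_0 = 1.
  29 = 2*12 + 5, so a_1 = 2.
  12 = 2*5 + 2, so a_2 = 2.
  5 = 2*2 + 1, so a_3 = 2.
  2 = 2*1 + 0, so a_4 = 2.
so x = [1; 2, 2, 2, 2].
Convergents (p_i = a_i*p_{i-1} + p_{i-2}, q_i = a_i*q_{i-1} + q_{i-2} with p_{-2}=0, p_{-1}=1, q_{-2}=1, q_{-1}=0), until the denominator exceeds 14:
  i=0: a_0=1, p_0 = 1*1 + 0 = 1, q_0 = 1*0 + 1 = 1.
  i=1: a_1=2, p_1 = 2*1 + 1 = 3, q_1 = 2*1 + 0 = 2.
  i=2: a_2=2, p_2 = 2*3 + 1 = 7, q_2 = 2*2 + 1 = 5.
  i=3: a_3=2, p_3 = 2*7 + 3 = 17, q_3 = 2*5 + 2 = 12.
  i=4: a_4=2, p_4 = 2*17 + 7 = 41, q_4 = 2*12 + 5 = 29.
q_4 = 29 > 14, so the last convergent with denominator <= 14 is p_3/q_3 = 17/12.
The closest fraction with denominator <= 14 is either p_3/q_3 or the intermediate fraction (k*p_3 + p_2)/(k*q_3 + q_2) with the largest k >= 1 whose denominator stays <= 14; these approach x as k grows, and every other convergent or intermediate fraction in range is farther away.
Largest k: floor((14 - q_2)/q_3) = floor((14 - 5)/12) = 0.
Since k = 0, no intermediate fraction beyond p_3/q_3 has denominator <= 14, so the convergent 17/12 is the closest (its error is |41*12 - 17*29|/(29*12) = 1/348).

17/12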